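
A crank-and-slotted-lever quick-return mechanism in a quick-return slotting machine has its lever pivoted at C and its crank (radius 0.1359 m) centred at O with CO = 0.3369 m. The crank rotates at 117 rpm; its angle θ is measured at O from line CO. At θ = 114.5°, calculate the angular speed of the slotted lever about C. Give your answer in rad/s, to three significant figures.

0.0675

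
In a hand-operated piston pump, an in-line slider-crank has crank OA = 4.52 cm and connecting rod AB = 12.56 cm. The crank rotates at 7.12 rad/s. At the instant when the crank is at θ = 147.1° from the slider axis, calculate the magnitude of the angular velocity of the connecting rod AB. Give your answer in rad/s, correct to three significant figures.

2.19

ω = 7.12 rad/s
The rod makes angle φ with the slider axis where L sinφ = r sinθ; differentiating, L cosφ·φ̇ = r ω cosθ.
L cosφ = √(L² − r² sin²θ) = 0.12318 m.
|ω_rod| = r ω |cosθ| / √(L² − r² sin²θ) = 0.0452·7.12·0.83962/0.12318 = 2.1937 rad/s.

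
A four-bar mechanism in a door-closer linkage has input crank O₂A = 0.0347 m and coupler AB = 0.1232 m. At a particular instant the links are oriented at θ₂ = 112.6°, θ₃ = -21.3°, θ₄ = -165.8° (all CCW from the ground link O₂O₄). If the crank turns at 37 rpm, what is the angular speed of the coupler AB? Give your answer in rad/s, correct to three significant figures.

1.86

ω₂ = 3.875 rad/s (from 37 rpm).
Differentiating the loop-closure r₂e^{iθ₂}+r₃e^{iθ₃}=r₁+r₄e^{iθ₄} gives r₂ω₂e^{iθ₂}+r₃ω₃e^{iθ₃}=r₄ω₄e^{iθ₄}.
Eliminating the other unknown: ω₃ = r₂ω₂ sin(θ₄−θ₂) / [r₃ sin(θ₃−θ₄)].
Numerator sine = +0.98927; denominator sine = +0.58070.
Result = 0.0347·3.875·(+0.98927) / (0.1232·(+0.58070)) = +1.8591 rad/s; magnitude 1.8591 rad/s.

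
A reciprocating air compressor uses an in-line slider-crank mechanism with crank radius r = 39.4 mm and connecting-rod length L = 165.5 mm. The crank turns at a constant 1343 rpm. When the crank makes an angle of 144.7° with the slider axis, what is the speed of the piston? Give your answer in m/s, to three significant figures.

ω = 2π·1343/60 = 140.6 rad/s
For an in-line slider-crank, x = r cosθ + √(L² − r² sin²θ), so v = −rω sinθ·[1 + r cosθ/√(L² − r² sin²θ)].
With r = 0.0394 m, L = 0.1655 m, θ = 144.7°: √(L² − r² sin²θ) = 0.16393 m.
v = −0.0394·140.6·0.57786·[1 + 0.0394·-0.81614/0.16393] = -2.5739 m/s.
|v| = 2.5739 m/s.

2.57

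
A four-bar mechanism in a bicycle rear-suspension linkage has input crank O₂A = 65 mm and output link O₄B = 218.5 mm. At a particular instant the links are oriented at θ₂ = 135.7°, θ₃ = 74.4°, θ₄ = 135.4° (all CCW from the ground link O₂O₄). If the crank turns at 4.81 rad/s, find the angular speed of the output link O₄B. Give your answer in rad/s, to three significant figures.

ω₂ = 4.81 rad/s
Differentiating the loop-closure r₂e^{iθ₂}+r₃e^{iθ₃}=r₁+r₄e^{iθ₄} gives r₂ω₂e^{iθ₂}+r₃ω₃e^{iθ₃}=r₄ω₄e^{iθ₄}.
Eliminating the other unknown: ω₄ = r₂ω₂ sin(θ₂−θ₃) / [r₄ sin(θ₄−θ₃)].
Numerator sine = +0.87715; denominator sine = +0.87462.
Result = 0.065·4.81·(+0.87715) / (0.2185·(+0.87462)) = +1.435 rad/s; magnitude 1.435 rad/s.

1.44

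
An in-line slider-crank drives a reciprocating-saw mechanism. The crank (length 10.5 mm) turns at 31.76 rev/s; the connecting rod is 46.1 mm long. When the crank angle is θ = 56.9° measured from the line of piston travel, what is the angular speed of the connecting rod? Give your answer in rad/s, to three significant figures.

ω = 199.6 rad/s (converted from 31.76 rev/s).
The rod makes angle φ with the slider axis where L sinφ = r sinθ; differentiating, L cosφ·φ̇ = r ω cosθ.
L cosφ = √(L² − r² sin²θ) = 0.045253 m.
|ω_rod| = r ω |cosθ| / √(L² − r² sin²θ) = 0.0105·199.6·0.54610/0.045253 = 25.286 rad/s.

25.3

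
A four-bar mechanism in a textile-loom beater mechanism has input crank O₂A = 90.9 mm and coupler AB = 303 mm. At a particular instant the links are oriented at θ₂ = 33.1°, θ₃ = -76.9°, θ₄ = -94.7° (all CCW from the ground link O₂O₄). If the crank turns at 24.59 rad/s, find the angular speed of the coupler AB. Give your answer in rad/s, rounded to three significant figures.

19.1

ω₂ = 24.59 rad/s
Differentiating the loop-closure r₂e^{iθ₂}+r₃e^{iθ₃}=r₁+r₄e^{iθ₄} gives r₂ω₂e^{iθ₂}+r₃ω₃e^{iθ₃}=r₄ω₄e^{iθ₄}.
Eliminating the other unknown: ω₃ = r₂ω₂ sin(θ₄−θ₂) / [r₃ sin(θ₃−θ₄)].
Numerator sine = -0.79016; denominator sine = +0.30570.
Result = 0.0909·24.59·(-0.79016) / (0.303·(+0.30570)) = -19.068 rad/s; magnitude 19.068 rad/s.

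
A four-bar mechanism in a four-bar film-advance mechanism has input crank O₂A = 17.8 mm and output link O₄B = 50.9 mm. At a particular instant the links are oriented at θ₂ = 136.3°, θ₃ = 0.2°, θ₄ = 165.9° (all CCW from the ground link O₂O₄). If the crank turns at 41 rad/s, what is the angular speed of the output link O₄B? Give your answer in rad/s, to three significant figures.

ω₂ = 41 rad/s
Differentiating the loop-closure r₂e^{iθ₂}+r₃e^{iθ₃}=r₁+r₄e^{iθ₄} gives r₂ω₂e^{iθ₂}+r₃ω₃e^{iθ₃}=r₄ω₄e^{iθ₄}.
Eliminating the other unknown: ω₄ = r₂ω₂ sin(θ₂−θ₃) / [r₄ sin(θ₄−θ₃)].
Numerator sine = +0.69340; denominator sine = +0.24700.
Result = 0.0178·41·(+0.69340) / (0.0509·(+0.24700)) = +40.251 rad/s; magnitude 40.251 rad/s.

40.3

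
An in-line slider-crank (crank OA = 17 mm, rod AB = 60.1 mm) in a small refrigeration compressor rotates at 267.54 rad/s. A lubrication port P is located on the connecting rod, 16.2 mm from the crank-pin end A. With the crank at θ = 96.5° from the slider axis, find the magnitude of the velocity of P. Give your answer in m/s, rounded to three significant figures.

4.49

ω = 267.5 rad/s.  Crank-pin speed |V_A| = rω = 4.5482 m/s, perpendicular to OA.
Rod angle: sinφ = −(r/L) sinθ ⇒ φ = -16.323°; ω_rod = −rω cosθ/√(L²−r²sin²θ) = +8.9267 rad/s.
V_P = V_A + ω_rod × AP, with AP = 0.0162 m along the rod.
Components: V_Px = −rω sinθ − a·ω_rod·sinφ = -4.4783 m/s;  V_Py = rω cosθ + a·ω_rod·cosφ = -0.37609 m/s.
|V_P| = √(V_Px² + V_Py²) = 4.4941 m/s.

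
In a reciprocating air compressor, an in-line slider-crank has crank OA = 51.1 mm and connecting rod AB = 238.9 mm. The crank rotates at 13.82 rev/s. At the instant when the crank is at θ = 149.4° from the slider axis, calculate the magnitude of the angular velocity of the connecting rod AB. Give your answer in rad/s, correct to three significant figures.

16.1

ω = 86.83 rad/s (converted from 13.82 rev/s).
The rod makes angle φ with the slider axis where L sinφ = r sinθ; differentiating, L cosφ·φ̇ = r ω cosθ.
L cosφ = √(L² − r² sin²θ) = 0.23748 m.
|ω_rod| = r ω |cosθ| / √(L² − r² sin²θ) = 0.0511·86.83·0.86074/0.23748 = 16.083 rad/s.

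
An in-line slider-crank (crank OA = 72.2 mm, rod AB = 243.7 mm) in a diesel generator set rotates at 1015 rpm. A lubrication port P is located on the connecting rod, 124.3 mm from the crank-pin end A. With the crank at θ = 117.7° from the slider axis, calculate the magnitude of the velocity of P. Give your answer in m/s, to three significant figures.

ω = 106.3 rad/s.  Crank-pin speed |V_A| = rω = 7.6742 m/s, perpendicular to OA.
Rod angle: sinφ = −(r/L) sinθ ⇒ φ = -15.207°; ω_rod = −rω cosθ/√(L²−r²sin²θ) = +15.169 rad/s.
V_P = V_A + ω_rod × AP, with AP = 0.1243 m along the rod.
Components: V_Px = −rω sinθ − a·ω_rod·sinφ = -6.3001 m/s;  V_Py = rω cosθ + a·ω_rod·cosφ = -1.7478 m/s.
|V_P| = √(V_Px² + V_Py²) = 6.538 m/s.

6.54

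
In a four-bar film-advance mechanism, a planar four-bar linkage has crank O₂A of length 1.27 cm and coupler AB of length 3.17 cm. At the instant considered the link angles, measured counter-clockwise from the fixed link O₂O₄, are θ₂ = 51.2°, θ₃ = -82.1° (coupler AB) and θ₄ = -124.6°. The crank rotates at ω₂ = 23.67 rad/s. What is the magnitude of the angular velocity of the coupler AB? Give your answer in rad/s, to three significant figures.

ω₂ = 23.67 rad/s
Differentiating the loop-closure r₂e^{iθ₂}+r₃e^{iθ₃}=r₁+r₄e^{iθ₄} gives r₂ω₂e^{iθ₂}+r₃ω₃e^{iθ₃}=r₄ω₄e^{iθ₄}.
Eliminating the other unknown: ω₃ = r₂ω₂ sin(θ₄−θ₂) / [r₃ sin(θ₃−θ₄)].
Numerator sine = -0.07324; denominator sine = +0.67559.
Result = 0.0127·23.67·(-0.07324) / (0.0317·(+0.67559)) = -1.028 rad/s; magnitude 1.028 rad/s.

1.03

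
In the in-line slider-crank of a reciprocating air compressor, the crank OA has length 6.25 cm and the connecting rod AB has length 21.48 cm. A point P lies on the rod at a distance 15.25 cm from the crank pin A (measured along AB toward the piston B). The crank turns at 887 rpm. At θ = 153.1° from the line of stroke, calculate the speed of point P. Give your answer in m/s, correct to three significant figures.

2.61

ω = 92.89 rad/s.  Crank-pin speed |V_A| = rω = 5.8054 m/s, perpendicular to OA.
Rod angle: sinφ = −(r/L) sinθ ⇒ φ = -7.565°; ω_rod = −rω cosθ/√(L²−r²sin²θ) = +24.314 rad/s.
V_P = V_A + ω_rod × AP, with AP = 0.1525 m along the rod.
Components: V_Px = −rω sinθ − a·ω_rod·sinφ = -2.1384 m/s;  V_Py = rω cosθ + a·ω_rod·cosφ = -1.5016 m/s.
|V_P| = √(V_Px² + V_Py²) = 2.613 m/s.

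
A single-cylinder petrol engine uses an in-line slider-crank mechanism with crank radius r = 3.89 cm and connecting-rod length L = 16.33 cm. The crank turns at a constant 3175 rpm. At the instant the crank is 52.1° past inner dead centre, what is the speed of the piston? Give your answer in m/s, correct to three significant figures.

11.7

ω = 2π·3175/60 = 332.5 rad/s
For an in-line slider-crank, x = r cosθ + √(L² − r² sin²θ), so v = −rω sinθ·[1 + r cosθ/√(L² − r² sin²θ)].
With r = 0.0389 m, L = 0.1633 m, θ = 52.1°: √(L² − r² sin²θ) = 0.16039 m.
v = −0.0389·332.5·0.78908·[1 + 0.0389·0.61429/0.16039] = -11.726 m/s.
|v| = 11.726 m/s.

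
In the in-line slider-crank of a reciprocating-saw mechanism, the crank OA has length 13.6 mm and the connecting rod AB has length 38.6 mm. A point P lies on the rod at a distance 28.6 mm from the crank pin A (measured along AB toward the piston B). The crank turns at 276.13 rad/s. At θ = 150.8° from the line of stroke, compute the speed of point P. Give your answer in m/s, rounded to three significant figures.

ω = 276.1 rad/s.  Crank-pin speed |V_A| = rω = 3.7554 m/s, perpendicular to OA.
Rod angle: sinφ = −(r/L) sinθ ⇒ φ = -9.898°; ω_rod = −rω cosθ/√(L²−r²sin²θ) = +86.209 rad/s.
V_P = V_A + ω_rod × AP, with AP = 0.0286 m along the rod.
Components: V_Px = −rω sinθ − a·ω_rod·sinφ = -1.4083 m/s;  V_Py = rω cosθ + a·ω_rod·cosφ = -0.84926 m/s.
|V_P| = √(V_Px² + V_Py²) = 1.6445 m/s.

1.64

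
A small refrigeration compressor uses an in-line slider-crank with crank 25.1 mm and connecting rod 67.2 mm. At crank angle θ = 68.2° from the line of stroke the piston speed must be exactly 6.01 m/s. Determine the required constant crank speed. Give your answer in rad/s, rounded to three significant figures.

225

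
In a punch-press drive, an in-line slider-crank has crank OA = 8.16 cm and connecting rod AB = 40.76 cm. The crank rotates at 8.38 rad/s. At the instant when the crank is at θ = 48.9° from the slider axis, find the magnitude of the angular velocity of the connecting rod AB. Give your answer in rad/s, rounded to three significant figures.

1.12

ω = 8.38 rad/s
The rod makes angle φ with the slider axis where L sinφ = r sinθ; differentiating, L cosφ·φ̇ = r ω cosθ.
L cosφ = √(L² − r² sin²θ) = 0.40294 m.
|ω_rod| = r ω |cosθ| / √(L² − r² sin²θ) = 0.0816·8.38·0.65738/0.40294 = 1.1156 rad/s.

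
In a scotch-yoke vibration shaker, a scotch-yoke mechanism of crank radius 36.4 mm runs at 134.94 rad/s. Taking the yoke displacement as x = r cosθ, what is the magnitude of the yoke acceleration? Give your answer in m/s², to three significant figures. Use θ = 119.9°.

330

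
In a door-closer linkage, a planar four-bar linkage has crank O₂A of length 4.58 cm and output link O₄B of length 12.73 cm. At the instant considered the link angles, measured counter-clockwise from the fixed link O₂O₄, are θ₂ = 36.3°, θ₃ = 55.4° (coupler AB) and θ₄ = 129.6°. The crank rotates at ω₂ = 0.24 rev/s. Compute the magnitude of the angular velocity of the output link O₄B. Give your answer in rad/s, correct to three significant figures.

ω₂ = 1.508 rad/s (from 0.24 rev/s).
Differentiating the loop-closure r₂e^{iθ₂}+r₃e^{iθ₃}=r₁+r₄e^{iθ₄} gives r₂ω₂e^{iθ₂}+r₃ω₃e^{iθ₃}=r₄ω₄e^{iθ₄}.
Eliminating the other unknown: ω₄ = r₂ω₂ sin(θ₂−θ₃) / [r₄ sin(θ₄−θ₃)].
Numerator sine = -0.32722; denominator sine = +0.96222.
Result = 0.0458·1.508·(-0.32722) / (0.1273·(+0.96222)) = -0.1845 rad/s; magnitude 0.1845 rad/s.

0.184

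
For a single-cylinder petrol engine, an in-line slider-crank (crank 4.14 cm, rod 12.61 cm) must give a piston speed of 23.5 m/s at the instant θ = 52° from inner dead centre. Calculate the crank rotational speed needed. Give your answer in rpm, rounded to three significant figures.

For an in-line slider-crank, |v_piston| = rω|sinθ|·[1 + r cosθ/√(L² − r² sin²θ)].
With r = 0.0414 m, L = 0.1261 m, θ = 52°: the bracketed kinematic factor |dx/dθ| = 0.03945 m.
ω = v/|dx/dθ| = 23.5/0.03945 = 595.69 rad/s.
N = 60ω/(2π) = 5688.4 rpm.

5690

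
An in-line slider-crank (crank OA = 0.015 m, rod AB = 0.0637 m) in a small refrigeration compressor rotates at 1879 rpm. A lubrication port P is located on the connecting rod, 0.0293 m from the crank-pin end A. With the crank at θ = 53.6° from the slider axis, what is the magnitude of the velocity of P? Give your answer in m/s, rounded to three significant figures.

2.70

ω = 196.8 rad/s.  Crank-pin speed |V_A| = rω = 2.9515 m/s, perpendicular to OA.
Rod angle: sinφ = −(r/L) sinθ ⇒ φ = -10.926°; ω_rod = −rω cosθ/√(L²−r²sin²θ) = -28.004 rad/s.
V_P = V_A + ω_rod × AP, with AP = 0.0293 m along the rod.
Components: V_Px = −rω sinθ − a·ω_rod·sinφ = -2.5312 m/s;  V_Py = rω cosθ + a·ω_rod·cosφ = +0.94586 m/s.
|V_P| = √(V_Px² + V_Py²) = 2.7021 m/s.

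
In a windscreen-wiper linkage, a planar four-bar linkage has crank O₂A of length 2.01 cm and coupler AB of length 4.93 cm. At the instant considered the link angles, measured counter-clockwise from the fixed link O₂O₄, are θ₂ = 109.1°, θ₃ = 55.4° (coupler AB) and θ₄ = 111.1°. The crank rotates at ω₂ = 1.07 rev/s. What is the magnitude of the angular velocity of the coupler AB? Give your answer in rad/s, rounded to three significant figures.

0.116

ω₂ = 6.723 rad/s (from 1.07 rev/s).
Differentiating the loop-closure r₂e^{iθ₂}+r₃e^{iθ₃}=r₁+r₄e^{iθ₄} gives r₂ω₂e^{iθ₂}+r₃ω₃e^{iθ₃}=r₄ω₄e^{iθ₄}.
Eliminating the other unknown: ω₃ = r₂ω₂ sin(θ₄−θ₂) / [r₃ sin(θ₃−θ₄)].
Numerator sine = +0.03490; denominator sine = -0.82610.
Result = 0.0201·6.723·(+0.03490) / (0.0493·(-0.82610)) = -0.1158 rad/s; magnitude 0.1158 rad/s.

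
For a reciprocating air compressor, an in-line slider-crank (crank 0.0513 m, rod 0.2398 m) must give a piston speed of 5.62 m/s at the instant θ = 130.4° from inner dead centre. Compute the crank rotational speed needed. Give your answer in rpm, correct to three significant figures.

For an in-line slider-crank, |v_piston| = rω|sinθ|·[1 + r cosθ/√(L² − r² sin²θ)].
With r = 0.0513 m, L = 0.2398 m, θ = 130.4°: the bracketed kinematic factor |dx/dθ| = 0.033577 m.
ω = v/|dx/dθ| = 5.62/0.033577 = 167.38 rad/s.
N = 60ω/(2π) = 1598.3 rpm.

1600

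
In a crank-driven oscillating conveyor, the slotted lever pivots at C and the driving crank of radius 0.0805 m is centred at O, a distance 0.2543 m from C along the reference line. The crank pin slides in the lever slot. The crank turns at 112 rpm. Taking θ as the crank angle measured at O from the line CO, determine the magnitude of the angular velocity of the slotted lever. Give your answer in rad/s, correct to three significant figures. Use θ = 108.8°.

ω = 11.73 rad/s (from 112 rpm).
Crank pin A relative to C: A = (d + r cosθ, r sinθ); lever angle φ = atan2(r sinθ, d + r cosθ).
Differentiating tanφ: φ̇ = rω(d cosθ + r)/(d² + r² + 2dr cosθ).
d² + r² + 2dr cosθ = |CA|² = 0.0579544 m²;  d cosθ + r = -0.0014522 m.
|ω_lever| = |0.0805·11.73·-0.0014522| / 0.0579544 = 0.023658 rad/s.

0.0237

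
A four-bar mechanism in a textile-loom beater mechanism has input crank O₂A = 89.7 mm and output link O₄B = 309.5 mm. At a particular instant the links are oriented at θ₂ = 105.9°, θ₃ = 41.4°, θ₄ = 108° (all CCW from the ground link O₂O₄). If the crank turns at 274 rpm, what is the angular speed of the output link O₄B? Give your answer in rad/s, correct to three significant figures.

ω₂ = 28.69 rad/s (from 274 rpm).
Differentiating the loop-closure r₂e^{iθ₂}+r₃e^{iθ₃}=r₁+r₄e^{iθ₄} gives r₂ω₂e^{iθ₂}+r₃ω₃e^{iθ₃}=r₄ω₄e^{iθ₄}.
Eliminating the other unknown: ω₄ = r₂ω₂ sin(θ₂−θ₃) / [r₄ sin(θ₄−θ₃)].
Numerator sine = +0.90259; denominator sine = +0.91775.
Result = 0.0897·28.69·(+0.90259) / (0.3095·(+0.91775)) = +8.1785 rad/s; magnitude 8.1785 rad/s.

8.18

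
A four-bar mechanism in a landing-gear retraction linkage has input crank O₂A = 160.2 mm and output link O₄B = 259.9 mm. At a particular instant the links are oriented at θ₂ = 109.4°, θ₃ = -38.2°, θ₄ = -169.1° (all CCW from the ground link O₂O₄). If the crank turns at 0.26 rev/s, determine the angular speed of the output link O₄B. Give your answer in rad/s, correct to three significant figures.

ω₂ = 1.634 rad/s (from 0.26 rev/s).
Differentiating the loop-closure r₂e^{iθ₂}+r₃e^{iθ₃}=r₁+r₄e^{iθ₄} gives r₂ω₂e^{iθ₂}+r₃ω₃e^{iθ₃}=r₄ω₄e^{iθ₄}.
Eliminating the other unknown: ω₄ = r₂ω₂ sin(θ₂−θ₃) / [r₄ sin(θ₄−θ₃)].
Numerator sine = +0.53583; denominator sine = -0.75585.
Result = 0.1602·1.634·(+0.53583) / (0.2599·(-0.75585)) = -0.71383 rad/s; magnitude 0.71383 rad/s.

0.714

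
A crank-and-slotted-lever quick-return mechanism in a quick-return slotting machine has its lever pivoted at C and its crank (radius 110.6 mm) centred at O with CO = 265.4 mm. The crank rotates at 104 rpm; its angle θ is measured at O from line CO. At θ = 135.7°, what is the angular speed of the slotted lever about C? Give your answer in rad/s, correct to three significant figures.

ω = 10.89 rad/s (from 104 rpm).
Crank pin A relative to C: A = (d + r cosθ, r sinθ); lever angle φ = atan2(r sinθ, d + r cosθ).
Differentiating tanφ: φ̇ = rω(d cosθ + r)/(d² + r² + 2dr cosθ).
d² + r² + 2dr cosθ = |CA|² = 0.0406537 m²;  d cosθ + r = -0.079345 m.
|ω_lever| = |0.1106·10.89·-0.079345| / 0.0406537 = 2.3509 rad/s.

2.35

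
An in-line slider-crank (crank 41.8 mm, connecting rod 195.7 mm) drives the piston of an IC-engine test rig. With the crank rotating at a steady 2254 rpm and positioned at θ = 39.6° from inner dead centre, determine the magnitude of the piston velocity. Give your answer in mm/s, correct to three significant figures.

7330

ω = 2π·2254/60 = 236 rad/s
For an in-line slider-crank, x = r cosθ + √(L² − r² sin²θ), so v = −rω sinθ·[1 + r cosθ/√(L² − r² sin²θ)].
With r = 0.0418 m, L = 0.1957 m, θ = 39.6°: √(L² − r² sin²θ) = 0.19388 m.
v = −0.0418·236·0.63742·[1 + 0.0418·0.77051/0.19388] = -7.3338 m/s.
|v| = 7.3338 m/s = 7333.8 mm/s.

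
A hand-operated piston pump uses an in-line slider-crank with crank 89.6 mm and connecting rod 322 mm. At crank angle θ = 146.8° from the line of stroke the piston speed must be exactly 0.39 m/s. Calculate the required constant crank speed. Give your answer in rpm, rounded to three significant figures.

99.3

For an in-line slider-crank, |v_piston| = rω|sinθ|·[1 + r cosθ/√(L² − r² sin²θ)].
With r = 0.0896 m, L = 0.322 m, θ = 146.8°: the bracketed kinematic factor |dx/dθ| = 0.037503 m.
ω = v/|dx/dθ| = 0.39/0.037503 = 10.399 rad/s.
N = 60ω/(2π) = 99.304 rpm.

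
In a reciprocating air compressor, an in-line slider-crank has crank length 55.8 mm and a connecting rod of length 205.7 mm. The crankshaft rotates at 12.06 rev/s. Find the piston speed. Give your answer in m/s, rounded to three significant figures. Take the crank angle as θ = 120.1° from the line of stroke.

3.15

ω = 2π·12.1 = 75.78 rad/s
For an in-line slider-crank, x = r cosθ + √(L² − r² sin²θ), so v = −rω sinθ·[1 + r cosθ/√(L² − r² sin²θ)].
With r = 0.0558 m, L = 0.2057 m, θ = 120.1°: √(L² − r² sin²θ) = 0.19995 m.
v = −0.0558·75.78·0.86515·[1 + 0.0558·-0.50151/0.19995] = -3.1461 m/s.
|v| = 3.1461 m/s.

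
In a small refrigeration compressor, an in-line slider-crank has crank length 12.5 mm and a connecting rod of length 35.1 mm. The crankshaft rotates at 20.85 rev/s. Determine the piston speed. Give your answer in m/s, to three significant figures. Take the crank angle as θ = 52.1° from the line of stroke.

1.59

ω = 2π·20.9 = 131 rad/s
For an in-line slider-crank, x = r cosθ + √(L² − r² sin²θ), so v = −rω sinθ·[1 + r cosθ/√(L² − r² sin²θ)].
With r = 0.0125 m, L = 0.0351 m, θ = 52.1°: √(L² − r² sin²θ) = 0.033686 m.
v = −0.0125·131·0.78908·[1 + 0.0125·0.61429/0.033686] = -1.5867 m/s.
|v| = 1.5867 m/s.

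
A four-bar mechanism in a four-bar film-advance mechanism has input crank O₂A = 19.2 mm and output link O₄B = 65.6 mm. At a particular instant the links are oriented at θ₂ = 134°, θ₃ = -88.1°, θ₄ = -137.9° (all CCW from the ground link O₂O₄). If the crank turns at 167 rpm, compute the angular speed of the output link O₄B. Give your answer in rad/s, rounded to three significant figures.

4.49

ω₂ = 17.49 rad/s (from 167 rpm).
Differentiating the loop-closure r₂e^{iθ₂}+r₃e^{iθ₃}=r₁+r₄e^{iθ₄} gives r₂ω₂e^{iθ₂}+r₃ω₃e^{iθ₃}=r₄ω₄e^{iθ₄}.
Eliminating the other unknown: ω₄ = r₂ω₂ sin(θ₂−θ₃) / [r₄ sin(θ₄−θ₃)].
Numerator sine = -0.67043; denominator sine = -0.76380.
Result = 0.0192·17.49·(-0.67043) / (0.0656·(-0.76380)) = +4.4928 rad/s; magnitude 4.4928 rad/s.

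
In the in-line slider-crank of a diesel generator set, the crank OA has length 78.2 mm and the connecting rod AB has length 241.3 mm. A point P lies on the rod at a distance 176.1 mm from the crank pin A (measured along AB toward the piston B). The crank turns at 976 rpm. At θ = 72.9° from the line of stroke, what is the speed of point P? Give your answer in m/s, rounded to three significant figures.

8.22

ω = 102.2 rad/s.  Crank-pin speed |V_A| = rω = 7.9925 m/s, perpendicular to OA.
Rod angle: sinφ = −(r/L) sinθ ⇒ φ = -18.044°; ω_rod = −rω cosθ/√(L²−r²sin²θ) = -10.243 rad/s.
V_P = V_A + ω_rod × AP, with AP = 0.1761 m along the rod.
Components: V_Px = −rω sinθ − a·ω_rod·sinφ = -8.198 m/s;  V_Py = rω cosθ + a·ω_rod·cosφ = +0.63501 m/s.
|V_P| = √(V_Px² + V_Py²) = 8.2225 m/s.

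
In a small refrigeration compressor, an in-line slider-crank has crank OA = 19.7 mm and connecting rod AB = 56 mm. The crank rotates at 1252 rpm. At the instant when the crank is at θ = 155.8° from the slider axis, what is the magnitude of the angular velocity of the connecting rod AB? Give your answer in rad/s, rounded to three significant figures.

42.5

ω = 131.1 rad/s (converted from 1252 rpm).
The rod makes angle φ with the slider axis where L sinφ = r sinθ; differentiating, L cosφ·φ̇ = r ω cosθ.
L cosφ = √(L² − r² sin²θ) = 0.055415 m.
|ω_rod| = r ω |cosθ| / √(L² − r² sin²θ) = 0.0197·131.1·0.91212/0.055415 = 42.513 rad/s.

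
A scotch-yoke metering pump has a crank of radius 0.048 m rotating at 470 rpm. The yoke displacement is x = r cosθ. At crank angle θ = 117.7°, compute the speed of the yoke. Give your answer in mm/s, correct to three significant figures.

ω = 49.22 rad/s (from 470 rpm).
x = r cosθ ⇒ ẋ = −rω sinθ.
|v| = rω|sinθ| = 0.048·49.22·|sin 117.7°| = 2.0917 m/s = 2091.7 mm/s.

2090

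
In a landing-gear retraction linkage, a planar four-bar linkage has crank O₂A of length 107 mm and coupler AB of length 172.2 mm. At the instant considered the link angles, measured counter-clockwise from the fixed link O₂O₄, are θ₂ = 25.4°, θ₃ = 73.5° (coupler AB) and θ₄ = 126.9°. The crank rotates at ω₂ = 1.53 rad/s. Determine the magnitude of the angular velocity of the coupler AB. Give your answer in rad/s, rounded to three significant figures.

1.16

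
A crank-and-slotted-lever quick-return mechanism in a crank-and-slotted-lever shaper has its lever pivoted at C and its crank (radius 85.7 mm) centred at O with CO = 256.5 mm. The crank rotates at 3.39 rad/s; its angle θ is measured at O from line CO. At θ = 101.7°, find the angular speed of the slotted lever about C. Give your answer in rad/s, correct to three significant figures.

ω = 3.39 rad/s
Crank pin A relative to C: A = (d + r cosθ, r sinθ); lever angle φ = atan2(r sinθ, d + r cosθ).
Differentiating tanφ: φ̇ = rω(d cosθ + r)/(d² + r² + 2dr cosθ).
d² + r² + 2dr cosθ = |CA|² = 0.0642214 m²;  d cosθ + r = +0.033685 m.
|ω_lever| = |0.0857·3.39·+0.033685| / 0.0642214 = 0.15238 rad/s.

0.152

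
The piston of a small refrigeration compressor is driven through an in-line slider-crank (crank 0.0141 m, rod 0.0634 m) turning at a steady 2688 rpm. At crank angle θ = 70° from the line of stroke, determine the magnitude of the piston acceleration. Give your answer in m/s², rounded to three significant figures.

189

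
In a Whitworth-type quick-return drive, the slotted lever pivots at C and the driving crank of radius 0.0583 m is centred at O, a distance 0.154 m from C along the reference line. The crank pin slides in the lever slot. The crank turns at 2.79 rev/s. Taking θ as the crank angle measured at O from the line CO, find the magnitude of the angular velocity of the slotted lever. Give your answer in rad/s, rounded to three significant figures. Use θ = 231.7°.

2.37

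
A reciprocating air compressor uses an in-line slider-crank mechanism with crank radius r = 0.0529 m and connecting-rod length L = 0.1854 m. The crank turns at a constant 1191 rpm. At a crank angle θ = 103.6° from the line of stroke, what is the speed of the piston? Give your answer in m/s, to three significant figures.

5.96

ω = 2π·1191/60 = 124.7 rad/s
For an in-line slider-crank, x = r cosθ + √(L² − r² sin²θ), so v = −rω sinθ·[1 + r cosθ/√(L² − r² sin²θ)].
With r = 0.0529 m, L = 0.1854 m, θ = 103.6°: √(L² − r² sin²θ) = 0.17813 m.
v = −0.0529·124.7·0.97196·[1 + 0.0529·-0.23514/0.17813] = -5.9649 m/s.
|v| = 5.9649 m/s.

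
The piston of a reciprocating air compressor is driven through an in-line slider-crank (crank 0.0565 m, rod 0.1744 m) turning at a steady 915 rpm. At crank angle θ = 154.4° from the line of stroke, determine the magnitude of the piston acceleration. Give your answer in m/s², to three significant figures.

359

ω = 2π·915/60 = 95.82 rad/s
x(θ) = r cosθ + √(L² − r² sin²θ); with ω constant, a = ω²·d²x/dθ².
d²x/dθ² = −r cosθ − r²(cos2θ)/√u − r⁴ sin²2θ/(4u^{3/2}),  u = L² − r² sin²θ = 0.0298194 m².
Substituting r = 0.0565 m, L = 0.1744 m, θ = 154.4°: d²x/dθ² = +0.03907 m.
a = ω²·d²x/dθ² = (95.82)²·(+0.03907) = +358.71 m/s²;  |a| = 358.71 m/s².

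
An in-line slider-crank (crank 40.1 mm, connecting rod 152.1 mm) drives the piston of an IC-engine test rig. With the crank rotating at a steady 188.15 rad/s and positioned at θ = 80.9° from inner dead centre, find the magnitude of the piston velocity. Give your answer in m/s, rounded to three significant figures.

7.77

ω = 188.2 rad/s
For an in-line slider-crank, x = r cosθ + √(L² − r² sin²θ), so v = −rω sinθ·[1 + r cosθ/√(L² − r² sin²θ)].
With r = 0.0401 m, L = 0.1521 m, θ = 80.9°: √(L² − r² sin²θ) = 0.14686 m.
v = −0.0401·188.2·0.98741·[1 + 0.0401·0.15816/0.14686] = -7.7716 m/s.
|v| = 7.7716 m/s.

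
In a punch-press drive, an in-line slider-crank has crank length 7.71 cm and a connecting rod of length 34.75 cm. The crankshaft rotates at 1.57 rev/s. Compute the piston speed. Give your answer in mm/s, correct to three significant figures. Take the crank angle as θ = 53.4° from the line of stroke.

693

ω = 2π·1.57 = 9.865 rad/s
For an in-line slider-crank, x = r cosθ + √(L² − r² sin²θ), so v = −rω sinθ·[1 + r cosθ/√(L² − r² sin²θ)].
With r = 0.0771 m, L = 0.3475 m, θ = 53.4°: √(L² − r² sin²θ) = 0.34194 m.
v = −0.0771·9.865·0.80282·[1 + 0.0771·0.59622/0.34194] = -0.69268 m/s.
|v| = 0.69268 m/s = 692.68 mm/s.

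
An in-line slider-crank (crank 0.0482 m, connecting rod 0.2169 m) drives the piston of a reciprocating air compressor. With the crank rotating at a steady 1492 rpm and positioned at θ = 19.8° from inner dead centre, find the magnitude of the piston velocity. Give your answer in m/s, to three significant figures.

ω = 2π·1492/60 = 156.2 rad/s
For an in-line slider-crank, x = r cosθ + √(L² − r² sin²θ), so v = −rω sinθ·[1 + r cosθ/√(L² − r² sin²θ)].
With r = 0.0482 m, L = 0.2169 m, θ = 19.8°: √(L² − r² sin²θ) = 0.21628 m.
v = −0.0482·156.2·0.33874·[1 + 0.0482·0.94088/0.21628] = -3.0859 m/s.
|v| = 3.0859 m/s.

3.09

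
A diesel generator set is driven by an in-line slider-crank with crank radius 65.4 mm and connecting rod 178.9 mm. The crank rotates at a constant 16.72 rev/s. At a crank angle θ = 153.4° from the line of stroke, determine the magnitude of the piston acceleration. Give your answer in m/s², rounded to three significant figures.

479

ω = 2π·16.7 = 105.1 rad/s
x(θ) = r cosθ + √(L² − r² sin²θ); with ω constant, a = ω²·d²x/dθ².
d²x/dθ² = −r cosθ − r²(cos2θ)/√u − r⁴ sin²2θ/(4u^{3/2}),  u = L² − r² sin²θ = 0.0311477 m².
Substituting r = 0.0654 m, L = 0.1789 m, θ = 153.4°: d²x/dθ² = +0.043427 m.
a = ω²·d²x/dθ² = (105.1)²·(+0.043427) = +479.28 m/s²;  |a| = 479.28 m/s².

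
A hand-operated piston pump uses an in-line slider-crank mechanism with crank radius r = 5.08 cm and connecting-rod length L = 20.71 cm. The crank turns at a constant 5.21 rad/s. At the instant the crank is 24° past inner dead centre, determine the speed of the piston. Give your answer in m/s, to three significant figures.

ω = 5.21 rad/s
For an in-line slider-crank, x = r cosθ + √(L² − r² sin²θ), so v = −rω sinθ·[1 + r cosθ/√(L² − r² sin²θ)].
With r = 0.0508 m, L = 0.2071 m, θ = 24°: √(L² − r² sin²θ) = 0.20607 m.
v = −0.0508·5.21·0.40674·[1 + 0.0508·0.91355/0.20607] = -0.13189 m/s.
|v| = 0.13189 m/s.

0.132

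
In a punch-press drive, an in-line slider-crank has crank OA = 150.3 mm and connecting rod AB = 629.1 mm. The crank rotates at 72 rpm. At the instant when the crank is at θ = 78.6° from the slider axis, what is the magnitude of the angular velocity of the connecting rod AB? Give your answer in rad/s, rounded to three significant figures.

0.366

ω = 7.54 rad/s (converted from 72 rpm).
The rod makes angle φ with the slider axis where L sinφ = r sinθ; differentiating, L cosφ·φ̇ = r ω cosθ.
L cosφ = √(L² − r² sin²θ) = 0.6116 m.
|ω_rod| = r ω |cosθ| / √(L² − r² sin²θ) = 0.1503·7.54·0.19766/0.6116 = 0.36624 rad/s.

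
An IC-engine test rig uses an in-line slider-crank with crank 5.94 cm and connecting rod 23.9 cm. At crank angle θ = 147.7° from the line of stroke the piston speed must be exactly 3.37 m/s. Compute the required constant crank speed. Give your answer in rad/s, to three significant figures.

For an in-line slider-crank, |v_piston| = rω|sinθ|·[1 + r cosθ/√(L² − r² sin²θ)].
With r = 0.0594 m, L = 0.239 m, θ = 147.7°: the bracketed kinematic factor |dx/dθ| = 0.025013 m.
ω = v/|dx/dθ| = 3.37/0.025013 = 134.73 rad/s.

135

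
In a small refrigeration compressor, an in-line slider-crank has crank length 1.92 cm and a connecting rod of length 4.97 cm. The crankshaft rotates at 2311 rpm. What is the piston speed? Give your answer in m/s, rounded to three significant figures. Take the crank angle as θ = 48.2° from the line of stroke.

4.40

ω = 2π·2311/60 = 242 rad/s
For an in-line slider-crank, x = r cosθ + √(L² − r² sin²θ), so v = −rω sinθ·[1 + r cosθ/√(L² − r² sin²θ)].
With r = 0.0192 m, L = 0.0497 m, θ = 48.2°: √(L² − r² sin²θ) = 0.047594 m.
v = −0.0192·242·0.74548·[1 + 0.0192·0.66653/0.047594] = -4.3953 m/s.
|v| = 4.3953 m/s.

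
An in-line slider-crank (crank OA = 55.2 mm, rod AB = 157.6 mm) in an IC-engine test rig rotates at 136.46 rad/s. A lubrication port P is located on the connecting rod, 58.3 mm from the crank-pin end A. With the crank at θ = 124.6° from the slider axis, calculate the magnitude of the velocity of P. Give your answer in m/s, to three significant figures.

ω = 136.5 rad/s.  Crank-pin speed |V_A| = rω = 7.5326 m/s, perpendicular to OA.
Rod angle: sinφ = −(r/L) sinθ ⇒ φ = -16.757°; ω_rod = −rω cosθ/√(L²−r²sin²θ) = +28.344 rad/s.
V_P = V_A + ω_rod × AP, with AP = 0.0583 m along the rod.
Components: V_Px = −rω sinθ − a·ω_rod·sinφ = -5.7239 m/s;  V_Py = rω cosθ + a·ω_rod·cosφ = -2.695 m/s.
|V_P| = √(V_Px² + V_Py²) = 6.3267 m/s.

6.33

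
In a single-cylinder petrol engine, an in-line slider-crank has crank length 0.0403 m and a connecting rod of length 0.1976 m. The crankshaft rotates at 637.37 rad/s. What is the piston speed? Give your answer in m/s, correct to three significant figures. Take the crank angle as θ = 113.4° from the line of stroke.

ω = 637.4 rad/s
For an in-line slider-crank, x = r cosθ + √(L² − r² sin²θ), so v = −rω sinθ·[1 + r cosθ/√(L² − r² sin²θ)].
With r = 0.0403 m, L = 0.1976 m, θ = 113.4°: √(L² − r² sin²θ) = 0.19411 m.
v = −0.0403·637.4·0.91775·[1 + 0.0403·-0.39715/0.19411] = -21.63 m/s.
|v| = 21.63 m/s.

21.6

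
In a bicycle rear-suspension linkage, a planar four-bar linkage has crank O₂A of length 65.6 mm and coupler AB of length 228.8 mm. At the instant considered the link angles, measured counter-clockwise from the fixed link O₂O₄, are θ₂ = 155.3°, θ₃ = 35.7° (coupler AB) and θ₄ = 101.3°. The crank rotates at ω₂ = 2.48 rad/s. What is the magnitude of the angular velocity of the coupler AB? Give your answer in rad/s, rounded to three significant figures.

0.632

ω₂ = 2.48 rad/s
Differentiating the loop-closure r₂e^{iθ₂}+r₃e^{iθ₃}=r₁+r₄e^{iθ₄} gives r₂ω₂e^{iθ₂}+r₃ω₃e^{iθ₃}=r₄ω₄e^{iθ₄}.
Eliminating the other unknown: ω₃ = r₂ω₂ sin(θ₄−θ₂) / [r₃ sin(θ₃−θ₄)].
Numerator sine = -0.80902; denominator sine = -0.91068.
Result = 0.0656·2.48·(-0.80902) / (0.2288·(-0.91068)) = +0.63167 rad/s; magnitude 0.63167 rad/s.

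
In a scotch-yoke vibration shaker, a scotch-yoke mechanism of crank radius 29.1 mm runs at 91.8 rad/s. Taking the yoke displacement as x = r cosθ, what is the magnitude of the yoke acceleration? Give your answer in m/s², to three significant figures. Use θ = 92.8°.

12.0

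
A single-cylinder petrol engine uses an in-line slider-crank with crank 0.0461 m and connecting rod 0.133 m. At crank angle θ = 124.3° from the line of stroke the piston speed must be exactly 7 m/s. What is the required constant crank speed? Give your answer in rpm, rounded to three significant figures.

2200

For an in-line slider-crank, |v_piston| = rω|sinθ|·[1 + r cosθ/√(L² − r² sin²θ)].
With r = 0.0461 m, L = 0.133 m, θ = 124.3°: the bracketed kinematic factor |dx/dθ| = 0.030319 m.
ω = v/|dx/dθ| = 7/0.030319 = 230.88 rad/s.
N = 60ω/(2π) = 2204.7 rpm.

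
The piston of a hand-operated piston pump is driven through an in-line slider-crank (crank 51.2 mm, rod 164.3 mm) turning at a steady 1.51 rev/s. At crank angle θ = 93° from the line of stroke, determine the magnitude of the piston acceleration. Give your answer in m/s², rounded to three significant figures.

1.74

ω = 2π·1.51 = 9.488 rad/s
x(θ) = r cosθ + √(L² − r² sin²θ); with ω constant, a = ω²·d²x/dθ².
d²x/dθ² = −r cosθ − r²(cos2θ)/√u − r⁴ sin²2θ/(4u^{3/2}),  u = L² − r² sin²θ = 0.0243802 m².
Substituting r = 0.0512 m, L = 0.1643 m, θ = 93°: d²x/dθ² = +0.019372 m.
a = ω²·d²x/dθ² = (9.488)²·(+0.019372) = +1.7437 m/s²;  |a| = 1.7437 m/s².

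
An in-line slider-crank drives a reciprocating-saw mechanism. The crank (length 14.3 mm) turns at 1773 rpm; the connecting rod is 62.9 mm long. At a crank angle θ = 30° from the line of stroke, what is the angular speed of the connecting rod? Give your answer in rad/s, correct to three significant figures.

36.8

ω = 185.7 rad/s (converted from 1773 rpm).
The rod makes angle φ with the slider axis where L sinφ = r sinθ; differentiating, L cosφ·φ̇ = r ω cosθ.
L cosφ = √(L² − r² sin²θ) = 0.062492 m.
|ω_rod| = r ω |cosθ| / √(L² − r² sin²θ) = 0.0143·185.7·0.86603/0.062492 = 36.794 rad/s.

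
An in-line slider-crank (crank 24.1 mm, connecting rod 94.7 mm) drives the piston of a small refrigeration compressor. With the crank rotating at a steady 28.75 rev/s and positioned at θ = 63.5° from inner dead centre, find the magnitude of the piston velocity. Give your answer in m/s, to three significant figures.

4.35

ω = 2π·28.8 = 180.6 rad/s
For an in-line slider-crank, x = r cosθ + √(L² − r² sin²θ), so v = −rω sinθ·[1 + r cosθ/√(L² − r² sin²θ)].
With r = 0.0241 m, L = 0.0947 m, θ = 63.5°: √(L² − r² sin²θ) = 0.092211 m.
v = −0.0241·180.6·0.89493·[1 + 0.0241·0.44620/0.092211] = -4.3504 m/s.
|v| = 4.3504 m/s.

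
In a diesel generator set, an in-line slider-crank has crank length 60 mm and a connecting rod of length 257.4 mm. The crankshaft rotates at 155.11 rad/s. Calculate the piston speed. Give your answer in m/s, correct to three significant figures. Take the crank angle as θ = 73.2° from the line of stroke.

9.53

ω = 155.1 rad/s
For an in-line slider-crank, x = r cosθ + √(L² − r² sin²θ), so v = −rω sinθ·[1 + r cosθ/√(L² − r² sin²θ)].
With r = 0.06 m, L = 0.2574 m, θ = 73.2°: √(L² − r² sin²θ) = 0.25091 m.
v = −0.06·155.1·0.95732·[1 + 0.06·0.28903/0.25091] = -9.5252 m/s.
|v| = 9.5252 m/s.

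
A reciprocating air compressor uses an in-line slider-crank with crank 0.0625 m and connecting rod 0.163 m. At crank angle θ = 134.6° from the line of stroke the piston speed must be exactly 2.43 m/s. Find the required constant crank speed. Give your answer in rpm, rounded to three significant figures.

For an in-line slider-crank, |v_piston| = rω|sinθ|·[1 + r cosθ/√(L² − r² sin²θ)].
With r = 0.0625 m, L = 0.163 m, θ = 134.6°: the bracketed kinematic factor |dx/dθ| = 0.032047 m.
ω = v/|dx/dθ| = 2.43/0.032047 = 75.825 rad/s.
N = 60ω/(2π) = 724.08 rpm.

724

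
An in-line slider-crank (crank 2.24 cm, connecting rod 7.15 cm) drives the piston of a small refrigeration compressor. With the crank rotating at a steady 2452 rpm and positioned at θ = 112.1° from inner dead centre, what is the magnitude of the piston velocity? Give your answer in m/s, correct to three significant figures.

4.67

ω = 2π·2452/60 = 256.8 rad/s
For an in-line slider-crank, x = r cosθ + √(L² − r² sin²θ), so v = −rω sinθ·[1 + r cosθ/√(L² − r² sin²θ)].
With r = 0.0224 m, L = 0.0715 m, θ = 112.1°: √(L² − r² sin²θ) = 0.068422 m.
v = −0.0224·256.8·0.92653·[1 + 0.0224·-0.37622/0.068422] = -4.6727 m/s.
|v| = 4.6727 m/s.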